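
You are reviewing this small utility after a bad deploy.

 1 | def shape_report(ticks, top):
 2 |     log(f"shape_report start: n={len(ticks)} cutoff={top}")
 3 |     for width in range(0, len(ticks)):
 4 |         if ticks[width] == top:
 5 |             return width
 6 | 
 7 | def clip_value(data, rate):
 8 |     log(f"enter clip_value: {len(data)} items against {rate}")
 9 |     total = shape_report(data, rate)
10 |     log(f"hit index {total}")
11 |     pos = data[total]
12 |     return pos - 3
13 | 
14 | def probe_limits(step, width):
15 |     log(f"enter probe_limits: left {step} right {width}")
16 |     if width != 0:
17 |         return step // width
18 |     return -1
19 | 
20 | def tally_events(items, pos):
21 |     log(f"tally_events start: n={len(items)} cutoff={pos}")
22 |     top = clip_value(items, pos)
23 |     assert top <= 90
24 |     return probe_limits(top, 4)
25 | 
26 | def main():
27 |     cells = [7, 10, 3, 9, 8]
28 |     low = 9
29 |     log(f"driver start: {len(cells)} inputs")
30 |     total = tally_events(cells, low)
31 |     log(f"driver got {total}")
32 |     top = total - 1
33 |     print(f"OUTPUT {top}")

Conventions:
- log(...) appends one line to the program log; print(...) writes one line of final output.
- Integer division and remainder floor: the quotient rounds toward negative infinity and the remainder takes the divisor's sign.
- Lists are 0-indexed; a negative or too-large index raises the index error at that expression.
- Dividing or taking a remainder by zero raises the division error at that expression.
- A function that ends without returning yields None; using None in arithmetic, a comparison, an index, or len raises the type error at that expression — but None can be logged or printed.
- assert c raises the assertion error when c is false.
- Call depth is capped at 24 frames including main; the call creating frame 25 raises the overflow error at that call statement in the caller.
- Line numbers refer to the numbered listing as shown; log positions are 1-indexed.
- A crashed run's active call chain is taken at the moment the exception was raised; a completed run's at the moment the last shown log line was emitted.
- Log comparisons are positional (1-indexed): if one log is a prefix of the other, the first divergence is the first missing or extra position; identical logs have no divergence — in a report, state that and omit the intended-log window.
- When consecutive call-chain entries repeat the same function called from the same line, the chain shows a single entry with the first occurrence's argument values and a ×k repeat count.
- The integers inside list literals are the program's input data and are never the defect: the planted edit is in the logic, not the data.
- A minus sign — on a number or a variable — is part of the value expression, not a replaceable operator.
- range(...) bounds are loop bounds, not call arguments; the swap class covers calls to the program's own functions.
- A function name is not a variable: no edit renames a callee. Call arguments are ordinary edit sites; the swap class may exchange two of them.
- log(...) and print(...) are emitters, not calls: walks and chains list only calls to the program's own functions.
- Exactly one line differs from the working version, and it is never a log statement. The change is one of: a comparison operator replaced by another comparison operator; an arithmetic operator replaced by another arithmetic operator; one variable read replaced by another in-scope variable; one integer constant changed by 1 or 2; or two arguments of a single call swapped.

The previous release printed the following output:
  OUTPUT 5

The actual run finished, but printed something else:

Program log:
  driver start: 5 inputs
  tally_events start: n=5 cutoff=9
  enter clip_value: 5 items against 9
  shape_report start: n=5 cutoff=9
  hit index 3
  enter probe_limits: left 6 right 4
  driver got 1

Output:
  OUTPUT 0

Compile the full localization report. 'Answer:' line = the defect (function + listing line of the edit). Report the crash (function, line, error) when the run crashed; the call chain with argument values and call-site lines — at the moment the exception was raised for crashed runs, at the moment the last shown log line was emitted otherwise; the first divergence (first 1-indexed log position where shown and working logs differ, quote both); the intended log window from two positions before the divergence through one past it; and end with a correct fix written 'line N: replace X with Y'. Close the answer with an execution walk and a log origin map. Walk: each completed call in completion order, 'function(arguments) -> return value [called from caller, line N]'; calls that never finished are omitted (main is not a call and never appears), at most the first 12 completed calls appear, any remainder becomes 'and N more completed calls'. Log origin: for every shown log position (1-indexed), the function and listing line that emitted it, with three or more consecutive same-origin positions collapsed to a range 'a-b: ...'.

Answer: the defect is in clip_value at line 12.
Core observation: Everything matches until log position 6, which reads 'enter probe_limits: left 6 right 4' in place of 'enter probe_limits: left 27 right 4'.
Call chain: main.
First divergence: position 6 — the shown line 'enter probe_limits: left 6 right 4' should read 'enter probe_limits: left 27 right 4'.
Intended log window:
  4: shape_report start: n=5 cutoff=9
  5: hit index 3
  6: enter probe_limits: left 27 right 4
  7: driver got 6
Execution walk:
  shape_report([7, 10, 3, 9, 8], 9) -> 3  [called from clip_value, line 9]
  clip_value([7, 10, 3, 9, 8], 9) -> 6  [called from tally_events, line 22]
  probe_limits(6, 4) -> 1  [called from tally_events, line 24]
  tally_events([7, 10, 3, 9, 8], 9) -> 1  [called from main, line 30]
Log origins:
  1: emitted by main (line 29)
  2: emitted by tally_events (line 21)
  3: emitted by clip_value (line 8)
  4: emitted by shape_report (line 2)
  5: emitted by clip_value (line 10)
  6: emitted by probe_limits (line 15)
  7: emitted by main (line 31)
A correct fix: line 12: replace `-` with `*`.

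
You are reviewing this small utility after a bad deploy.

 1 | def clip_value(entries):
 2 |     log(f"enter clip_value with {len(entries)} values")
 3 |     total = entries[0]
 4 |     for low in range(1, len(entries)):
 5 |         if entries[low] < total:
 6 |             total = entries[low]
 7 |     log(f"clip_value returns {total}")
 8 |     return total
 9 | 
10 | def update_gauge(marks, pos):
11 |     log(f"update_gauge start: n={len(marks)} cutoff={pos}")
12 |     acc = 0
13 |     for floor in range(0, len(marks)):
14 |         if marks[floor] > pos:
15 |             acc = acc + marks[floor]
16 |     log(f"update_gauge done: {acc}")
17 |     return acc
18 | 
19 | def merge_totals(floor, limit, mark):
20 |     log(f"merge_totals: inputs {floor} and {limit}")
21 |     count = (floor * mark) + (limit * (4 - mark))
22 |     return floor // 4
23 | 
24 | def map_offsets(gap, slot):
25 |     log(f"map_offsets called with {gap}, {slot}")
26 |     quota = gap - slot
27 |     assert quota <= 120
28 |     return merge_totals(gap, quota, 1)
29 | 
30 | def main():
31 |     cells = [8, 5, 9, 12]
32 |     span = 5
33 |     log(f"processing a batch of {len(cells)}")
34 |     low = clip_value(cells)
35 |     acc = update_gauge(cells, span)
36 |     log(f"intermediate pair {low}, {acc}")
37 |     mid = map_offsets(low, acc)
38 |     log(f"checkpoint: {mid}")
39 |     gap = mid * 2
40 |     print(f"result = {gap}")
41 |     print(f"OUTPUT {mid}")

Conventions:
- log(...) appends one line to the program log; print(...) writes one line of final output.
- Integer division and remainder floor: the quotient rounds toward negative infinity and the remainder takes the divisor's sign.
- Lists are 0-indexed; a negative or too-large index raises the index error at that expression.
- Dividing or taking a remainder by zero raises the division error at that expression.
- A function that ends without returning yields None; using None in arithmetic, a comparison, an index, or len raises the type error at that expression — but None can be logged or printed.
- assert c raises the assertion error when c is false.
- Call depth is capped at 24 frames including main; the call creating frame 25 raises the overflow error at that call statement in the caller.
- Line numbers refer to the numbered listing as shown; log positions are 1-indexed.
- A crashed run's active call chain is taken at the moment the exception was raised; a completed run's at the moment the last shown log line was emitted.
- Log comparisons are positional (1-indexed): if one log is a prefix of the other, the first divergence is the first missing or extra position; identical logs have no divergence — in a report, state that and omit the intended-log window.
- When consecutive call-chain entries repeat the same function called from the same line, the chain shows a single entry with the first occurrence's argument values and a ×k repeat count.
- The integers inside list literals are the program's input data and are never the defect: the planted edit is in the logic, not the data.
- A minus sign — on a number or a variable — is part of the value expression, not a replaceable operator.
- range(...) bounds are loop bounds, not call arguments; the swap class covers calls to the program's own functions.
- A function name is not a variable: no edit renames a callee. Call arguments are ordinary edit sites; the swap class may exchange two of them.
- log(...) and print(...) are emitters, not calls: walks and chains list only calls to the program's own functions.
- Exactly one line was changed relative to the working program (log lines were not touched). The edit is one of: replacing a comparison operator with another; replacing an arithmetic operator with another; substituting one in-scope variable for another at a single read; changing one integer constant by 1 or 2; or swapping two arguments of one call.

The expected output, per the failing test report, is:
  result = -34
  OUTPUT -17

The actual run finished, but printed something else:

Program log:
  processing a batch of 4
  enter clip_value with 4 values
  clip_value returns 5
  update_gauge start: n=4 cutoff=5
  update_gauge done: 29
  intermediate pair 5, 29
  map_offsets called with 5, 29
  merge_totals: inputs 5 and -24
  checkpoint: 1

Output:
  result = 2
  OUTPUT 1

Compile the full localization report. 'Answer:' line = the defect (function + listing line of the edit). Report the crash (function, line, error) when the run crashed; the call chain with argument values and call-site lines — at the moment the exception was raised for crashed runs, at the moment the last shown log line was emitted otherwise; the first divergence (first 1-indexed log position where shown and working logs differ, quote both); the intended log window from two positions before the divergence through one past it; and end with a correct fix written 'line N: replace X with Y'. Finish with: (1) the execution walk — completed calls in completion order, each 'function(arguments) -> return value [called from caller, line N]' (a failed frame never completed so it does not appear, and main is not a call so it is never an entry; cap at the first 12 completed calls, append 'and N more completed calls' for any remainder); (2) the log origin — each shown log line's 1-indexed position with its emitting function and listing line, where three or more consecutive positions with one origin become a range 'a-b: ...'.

Answer: the defect is in merge_totals at line 22.
Key fact: The earliest visible damage is log position 9 — 'checkpoint: 1' rather than the intended 'checkpoint: -17'.
Call chain: main.
First divergence: at position 9 the run shows 'checkpoint: 1' where the working version logs 'checkpoint: -17'.
Intended log window:
  7: map_offsets called with 5, 29
  8: merge_totals: inputs 5 and -24
  9: checkpoint: -17
Execution walk:
  clip_value([8, 5, 9, 12]) -> 5  [called from main, line 34]
  update_gauge([8, 5, 9, 12], 5) -> 29  [called from main, line 35]
  merge_totals(5, -24, 1) -> 1  [called from map_offsets, line 28]
  map_offsets(5, 29) -> 1  [called from main, line 37]
Log origin:
  1 — main, line 33
  2 — clip_value, line 2
  3 — clip_value, line 7
  4 — update_gauge, line 11
  5 — update_gauge, line 16
  6 — main, line 36
  7 — map_offsets, line 25
  8 — merge_totals, line 20
  9 — main, line 38
A correct fix: line 22: replace `floor` with `count`.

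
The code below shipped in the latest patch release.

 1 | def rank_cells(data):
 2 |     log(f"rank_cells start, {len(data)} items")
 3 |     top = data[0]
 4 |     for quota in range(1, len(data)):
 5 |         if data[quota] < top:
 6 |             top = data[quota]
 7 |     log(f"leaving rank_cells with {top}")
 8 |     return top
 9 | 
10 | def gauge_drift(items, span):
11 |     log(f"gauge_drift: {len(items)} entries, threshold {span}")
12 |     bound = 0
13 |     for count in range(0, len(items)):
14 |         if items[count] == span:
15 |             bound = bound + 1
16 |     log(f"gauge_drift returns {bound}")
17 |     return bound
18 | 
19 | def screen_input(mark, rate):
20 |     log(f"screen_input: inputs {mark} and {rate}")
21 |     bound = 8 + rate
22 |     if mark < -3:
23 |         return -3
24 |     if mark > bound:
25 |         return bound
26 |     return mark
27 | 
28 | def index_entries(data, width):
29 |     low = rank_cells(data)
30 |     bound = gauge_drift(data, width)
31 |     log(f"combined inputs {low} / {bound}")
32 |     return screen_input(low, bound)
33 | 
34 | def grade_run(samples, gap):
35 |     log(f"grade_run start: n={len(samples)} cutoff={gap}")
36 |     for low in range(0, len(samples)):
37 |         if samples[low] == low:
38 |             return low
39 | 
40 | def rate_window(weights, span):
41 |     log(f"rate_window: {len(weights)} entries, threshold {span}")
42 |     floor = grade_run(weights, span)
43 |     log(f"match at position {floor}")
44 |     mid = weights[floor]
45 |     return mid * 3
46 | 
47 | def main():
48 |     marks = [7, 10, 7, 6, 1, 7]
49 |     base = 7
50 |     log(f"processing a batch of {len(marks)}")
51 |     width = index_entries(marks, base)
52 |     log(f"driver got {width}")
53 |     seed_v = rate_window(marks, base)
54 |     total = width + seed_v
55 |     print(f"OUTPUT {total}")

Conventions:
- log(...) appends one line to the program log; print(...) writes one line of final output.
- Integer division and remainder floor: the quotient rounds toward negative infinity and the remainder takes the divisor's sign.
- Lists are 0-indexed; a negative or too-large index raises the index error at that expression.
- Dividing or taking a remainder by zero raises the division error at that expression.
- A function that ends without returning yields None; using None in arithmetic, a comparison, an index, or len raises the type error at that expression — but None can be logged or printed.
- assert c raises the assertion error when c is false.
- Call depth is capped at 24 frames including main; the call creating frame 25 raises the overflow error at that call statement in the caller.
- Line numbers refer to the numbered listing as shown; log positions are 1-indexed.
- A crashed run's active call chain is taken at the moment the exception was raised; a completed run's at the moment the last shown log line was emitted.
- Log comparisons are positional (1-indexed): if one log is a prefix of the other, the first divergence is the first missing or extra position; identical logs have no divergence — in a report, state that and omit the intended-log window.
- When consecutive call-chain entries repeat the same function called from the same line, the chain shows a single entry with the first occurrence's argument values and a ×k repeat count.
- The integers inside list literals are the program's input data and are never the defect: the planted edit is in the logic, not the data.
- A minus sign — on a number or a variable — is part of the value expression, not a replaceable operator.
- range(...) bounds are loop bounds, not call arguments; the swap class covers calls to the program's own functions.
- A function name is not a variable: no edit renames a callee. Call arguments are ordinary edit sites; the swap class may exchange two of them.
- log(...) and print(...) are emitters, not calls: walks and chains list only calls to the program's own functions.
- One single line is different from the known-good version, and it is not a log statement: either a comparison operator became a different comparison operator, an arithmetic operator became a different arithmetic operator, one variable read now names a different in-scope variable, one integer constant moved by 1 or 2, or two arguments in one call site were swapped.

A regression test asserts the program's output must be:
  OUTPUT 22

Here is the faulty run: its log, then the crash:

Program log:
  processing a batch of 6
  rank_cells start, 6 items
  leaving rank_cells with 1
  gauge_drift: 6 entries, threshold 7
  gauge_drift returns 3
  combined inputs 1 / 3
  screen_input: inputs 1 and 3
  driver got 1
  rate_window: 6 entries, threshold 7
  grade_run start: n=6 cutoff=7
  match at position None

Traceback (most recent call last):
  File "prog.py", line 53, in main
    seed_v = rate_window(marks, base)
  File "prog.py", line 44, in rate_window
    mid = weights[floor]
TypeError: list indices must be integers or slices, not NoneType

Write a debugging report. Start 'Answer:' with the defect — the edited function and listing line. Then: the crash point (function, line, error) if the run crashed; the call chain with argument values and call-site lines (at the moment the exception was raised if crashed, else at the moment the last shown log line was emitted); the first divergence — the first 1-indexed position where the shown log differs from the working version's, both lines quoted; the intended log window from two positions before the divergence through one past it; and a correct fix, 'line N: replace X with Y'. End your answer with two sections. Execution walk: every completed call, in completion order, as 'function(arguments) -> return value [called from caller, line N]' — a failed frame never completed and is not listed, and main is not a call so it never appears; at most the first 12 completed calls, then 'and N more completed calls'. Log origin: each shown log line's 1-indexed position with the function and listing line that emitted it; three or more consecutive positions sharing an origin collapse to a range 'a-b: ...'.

Answer: the defect is in grade_run at line 37.
Core observation: Everything matches until log position 11, which reads 'match at position None' in place of 'match at position 0'.
Crash: rate_window, line 44, TypeError.
Call chain: main -> rate_window([7, 10, 7, 6, 1, 7], 7) (called at line 53).
First divergence: position 11 — the shown line 'match at position None' should read 'match at position 0'.
Intended log window:
  9: rate_window: 6 entries, threshold 7
  10: grade_run start: n=6 cutoff=7
  11: match at position 0
Execution walk:
  rank_cells([7, 10, 7, 6, 1, 7]) -> 1  [called from index_entries, line 29]
  gauge_drift([7, 10, 7, 6, 1, 7], 7) -> 3  [called from index_entries, line 30]
  screen_input(1, 3) -> 1  [called from index_entries, line 32]
  index_entries([7, 10, 7, 6, 1, 7], 7) -> 1  [called from main, line 51]
  grade_run([7, 10, 7, 6, 1, 7], 7) -> None  [called from rate_window, line 42]
Log line origins:
  1: logged in main at line 50
  2: logged in rank_cells at line 2
  3: logged in rank_cells at line 7
  4: logged in gauge_drift at line 11
  5: logged in gauge_drift at line 16
  6: logged in index_entries at line 31
  7: logged in screen_input at line 20
  8: logged in main at line 52
  9: logged in rate_window at line 41
  10: logged in grade_run at line 35
  11: logged in rate_window at line 43
A correct fix: line 37: replace `samples[low] == low` with `samples[low] == gap`.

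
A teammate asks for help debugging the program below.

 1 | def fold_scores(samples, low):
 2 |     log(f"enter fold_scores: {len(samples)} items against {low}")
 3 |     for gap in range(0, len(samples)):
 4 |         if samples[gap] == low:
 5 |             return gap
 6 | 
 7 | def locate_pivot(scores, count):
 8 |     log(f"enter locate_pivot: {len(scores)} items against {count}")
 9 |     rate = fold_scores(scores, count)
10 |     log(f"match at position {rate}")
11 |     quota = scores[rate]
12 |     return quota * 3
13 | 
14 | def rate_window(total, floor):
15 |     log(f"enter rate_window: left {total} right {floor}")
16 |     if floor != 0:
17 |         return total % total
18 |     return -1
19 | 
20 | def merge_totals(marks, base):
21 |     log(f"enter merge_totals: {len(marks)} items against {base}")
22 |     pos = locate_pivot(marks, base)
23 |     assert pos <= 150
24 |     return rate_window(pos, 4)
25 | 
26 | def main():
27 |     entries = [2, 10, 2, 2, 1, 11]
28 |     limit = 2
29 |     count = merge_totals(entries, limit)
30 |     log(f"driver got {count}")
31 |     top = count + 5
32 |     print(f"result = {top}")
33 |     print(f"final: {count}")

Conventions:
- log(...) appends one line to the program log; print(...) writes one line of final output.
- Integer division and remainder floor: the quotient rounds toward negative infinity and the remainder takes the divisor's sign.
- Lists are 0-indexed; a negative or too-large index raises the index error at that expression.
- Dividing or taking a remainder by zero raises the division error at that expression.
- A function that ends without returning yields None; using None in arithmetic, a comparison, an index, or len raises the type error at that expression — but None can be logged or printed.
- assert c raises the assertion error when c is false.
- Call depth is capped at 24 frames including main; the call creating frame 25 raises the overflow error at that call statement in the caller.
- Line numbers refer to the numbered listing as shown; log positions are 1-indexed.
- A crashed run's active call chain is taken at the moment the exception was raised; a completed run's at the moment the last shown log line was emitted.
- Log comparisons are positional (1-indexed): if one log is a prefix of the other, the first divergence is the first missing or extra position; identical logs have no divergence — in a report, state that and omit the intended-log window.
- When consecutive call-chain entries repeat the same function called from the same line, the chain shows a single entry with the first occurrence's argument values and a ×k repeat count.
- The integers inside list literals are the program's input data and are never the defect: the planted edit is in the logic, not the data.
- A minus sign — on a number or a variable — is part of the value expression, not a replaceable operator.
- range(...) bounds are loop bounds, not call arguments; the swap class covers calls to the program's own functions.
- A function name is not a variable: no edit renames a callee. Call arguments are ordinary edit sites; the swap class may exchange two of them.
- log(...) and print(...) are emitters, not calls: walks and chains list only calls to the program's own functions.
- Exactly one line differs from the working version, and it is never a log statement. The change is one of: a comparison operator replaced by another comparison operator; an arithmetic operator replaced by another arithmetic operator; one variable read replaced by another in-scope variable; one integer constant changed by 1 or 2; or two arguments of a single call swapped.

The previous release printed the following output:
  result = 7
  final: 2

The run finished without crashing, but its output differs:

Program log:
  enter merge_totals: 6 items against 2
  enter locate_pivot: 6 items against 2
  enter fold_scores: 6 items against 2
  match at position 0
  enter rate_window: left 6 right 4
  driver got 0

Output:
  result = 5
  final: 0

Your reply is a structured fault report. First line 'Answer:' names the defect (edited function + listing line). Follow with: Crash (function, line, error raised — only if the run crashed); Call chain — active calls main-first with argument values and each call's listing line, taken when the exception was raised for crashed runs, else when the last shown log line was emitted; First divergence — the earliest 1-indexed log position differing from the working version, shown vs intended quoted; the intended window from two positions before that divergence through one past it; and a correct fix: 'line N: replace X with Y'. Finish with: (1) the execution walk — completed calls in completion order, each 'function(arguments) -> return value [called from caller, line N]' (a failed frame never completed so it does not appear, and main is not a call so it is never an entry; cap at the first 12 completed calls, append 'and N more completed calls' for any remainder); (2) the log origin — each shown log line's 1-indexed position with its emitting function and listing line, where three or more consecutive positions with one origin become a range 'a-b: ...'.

Answer: the defect is in rate_window at line 17.
The tell: Position 6 is the first bad log line: 'driver got 0' should read 'driver got 2'.
Call chain: main.
First divergence: position 6 — the shown line 'driver got 0' should read 'driver got 2'.
Intended log window:
  4: match at position 0
  5: enter rate_window: left 6 right 4
  6: driver got 2
Execution walk:
  fold_scores([2, 10, 2, 2, 1, 11], 2) -> 0  [called from locate_pivot, line 9]
  locate_pivot([2, 10, 2, 2, 1, 11], 2) -> 6  [called from merge_totals, line 22]
  rate_window(6, 4) -> 0  [called from merge_totals, line 24]
  merge_totals([2, 10, 2, 2, 1, 11], 2) -> 0  [called from main, line 29]
Log origins:
  1 — merge_totals, line 21
  2 — locate_pivot, line 8
  3 — fold_scores, line 2
  4 — locate_pivot, line 10
  5 — rate_window, line 15
  6 — main, line 30
A correct fix: line 17: replace `total % total` with `total % floor`.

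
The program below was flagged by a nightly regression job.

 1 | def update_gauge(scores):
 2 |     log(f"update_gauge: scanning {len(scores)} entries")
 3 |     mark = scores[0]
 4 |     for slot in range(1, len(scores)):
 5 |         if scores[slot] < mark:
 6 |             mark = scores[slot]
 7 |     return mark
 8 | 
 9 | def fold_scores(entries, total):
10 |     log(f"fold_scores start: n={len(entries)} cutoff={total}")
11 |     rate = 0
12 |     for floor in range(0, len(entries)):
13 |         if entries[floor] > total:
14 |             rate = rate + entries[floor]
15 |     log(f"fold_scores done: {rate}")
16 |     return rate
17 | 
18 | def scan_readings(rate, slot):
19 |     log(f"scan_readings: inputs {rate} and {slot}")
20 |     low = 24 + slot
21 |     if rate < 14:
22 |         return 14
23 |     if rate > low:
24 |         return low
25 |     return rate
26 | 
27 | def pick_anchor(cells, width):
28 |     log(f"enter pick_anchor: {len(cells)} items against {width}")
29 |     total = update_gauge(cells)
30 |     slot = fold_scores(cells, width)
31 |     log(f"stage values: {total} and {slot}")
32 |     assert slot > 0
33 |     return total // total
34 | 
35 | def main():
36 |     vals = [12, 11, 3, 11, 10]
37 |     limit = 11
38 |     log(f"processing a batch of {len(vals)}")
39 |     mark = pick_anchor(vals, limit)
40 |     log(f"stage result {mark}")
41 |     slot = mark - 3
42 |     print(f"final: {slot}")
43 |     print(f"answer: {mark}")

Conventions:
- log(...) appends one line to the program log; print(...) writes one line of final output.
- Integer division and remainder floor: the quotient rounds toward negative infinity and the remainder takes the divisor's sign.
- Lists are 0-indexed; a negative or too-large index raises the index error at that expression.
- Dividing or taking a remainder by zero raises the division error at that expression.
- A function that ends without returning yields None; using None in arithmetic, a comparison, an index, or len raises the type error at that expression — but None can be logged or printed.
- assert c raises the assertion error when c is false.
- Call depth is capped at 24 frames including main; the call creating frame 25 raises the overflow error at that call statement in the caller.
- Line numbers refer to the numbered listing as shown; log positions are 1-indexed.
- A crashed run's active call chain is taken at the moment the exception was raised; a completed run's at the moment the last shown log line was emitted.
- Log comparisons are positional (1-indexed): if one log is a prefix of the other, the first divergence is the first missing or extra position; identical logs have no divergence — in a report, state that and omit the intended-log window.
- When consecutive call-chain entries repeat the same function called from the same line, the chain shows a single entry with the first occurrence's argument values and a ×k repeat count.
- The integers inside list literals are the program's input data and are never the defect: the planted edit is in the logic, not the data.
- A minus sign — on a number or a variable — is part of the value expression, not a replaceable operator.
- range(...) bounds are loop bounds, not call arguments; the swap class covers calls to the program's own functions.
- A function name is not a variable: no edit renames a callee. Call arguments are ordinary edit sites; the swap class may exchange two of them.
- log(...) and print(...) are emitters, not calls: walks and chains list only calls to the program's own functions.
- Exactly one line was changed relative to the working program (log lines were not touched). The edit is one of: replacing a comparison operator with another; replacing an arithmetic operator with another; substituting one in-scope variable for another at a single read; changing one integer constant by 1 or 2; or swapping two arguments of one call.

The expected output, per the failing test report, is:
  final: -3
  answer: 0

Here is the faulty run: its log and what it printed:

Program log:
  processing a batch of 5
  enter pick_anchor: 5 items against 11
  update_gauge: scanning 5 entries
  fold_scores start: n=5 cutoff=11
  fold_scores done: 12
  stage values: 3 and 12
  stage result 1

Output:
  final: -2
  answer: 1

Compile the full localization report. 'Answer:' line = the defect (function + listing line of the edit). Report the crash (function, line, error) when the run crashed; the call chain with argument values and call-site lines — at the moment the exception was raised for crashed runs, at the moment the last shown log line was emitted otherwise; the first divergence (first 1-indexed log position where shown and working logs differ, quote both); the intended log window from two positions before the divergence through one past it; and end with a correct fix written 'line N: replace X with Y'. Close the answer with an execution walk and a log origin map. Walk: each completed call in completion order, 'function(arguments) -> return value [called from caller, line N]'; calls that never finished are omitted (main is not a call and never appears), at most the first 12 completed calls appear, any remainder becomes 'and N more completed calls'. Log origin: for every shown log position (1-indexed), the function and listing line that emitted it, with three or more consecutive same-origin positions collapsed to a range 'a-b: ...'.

Answer: the defect is in pick_anchor at line 33.
Key fact: At log position 7 the runs split — shown 'stage result 1', but the working version logs 'stage result 0'.
Call chain: main.
First divergence: at position 7 the run shows 'stage result 1' where the working version logs 'stage result 0'.
Intended log window:
  5: fold_scores done: 12
  6: stage values: 3 and 12
  7: stage result 0
Execution walk:
  update_gauge([12, 11, 3, 11, 10]) -> 3  [called from pick_anchor, line 29]
  fold_scores([12, 11, 3, 11, 10], 11) -> 12  [called from pick_anchor, line 30]
  pick_anchor([12, 11, 3, 11, 10], 11) -> 1  [called from main, line 39]
Log origins:
  1 — main, line 38
  2 — pick_anchor, line 28
  3 — update_gauge, line 2
  4 — fold_scores, line 10
  5 — fold_scores, line 15
  6 — pick_anchor, line 31
  7 — main, line 40
A correct fix: line 33: replace `total // total` with `total // slot`.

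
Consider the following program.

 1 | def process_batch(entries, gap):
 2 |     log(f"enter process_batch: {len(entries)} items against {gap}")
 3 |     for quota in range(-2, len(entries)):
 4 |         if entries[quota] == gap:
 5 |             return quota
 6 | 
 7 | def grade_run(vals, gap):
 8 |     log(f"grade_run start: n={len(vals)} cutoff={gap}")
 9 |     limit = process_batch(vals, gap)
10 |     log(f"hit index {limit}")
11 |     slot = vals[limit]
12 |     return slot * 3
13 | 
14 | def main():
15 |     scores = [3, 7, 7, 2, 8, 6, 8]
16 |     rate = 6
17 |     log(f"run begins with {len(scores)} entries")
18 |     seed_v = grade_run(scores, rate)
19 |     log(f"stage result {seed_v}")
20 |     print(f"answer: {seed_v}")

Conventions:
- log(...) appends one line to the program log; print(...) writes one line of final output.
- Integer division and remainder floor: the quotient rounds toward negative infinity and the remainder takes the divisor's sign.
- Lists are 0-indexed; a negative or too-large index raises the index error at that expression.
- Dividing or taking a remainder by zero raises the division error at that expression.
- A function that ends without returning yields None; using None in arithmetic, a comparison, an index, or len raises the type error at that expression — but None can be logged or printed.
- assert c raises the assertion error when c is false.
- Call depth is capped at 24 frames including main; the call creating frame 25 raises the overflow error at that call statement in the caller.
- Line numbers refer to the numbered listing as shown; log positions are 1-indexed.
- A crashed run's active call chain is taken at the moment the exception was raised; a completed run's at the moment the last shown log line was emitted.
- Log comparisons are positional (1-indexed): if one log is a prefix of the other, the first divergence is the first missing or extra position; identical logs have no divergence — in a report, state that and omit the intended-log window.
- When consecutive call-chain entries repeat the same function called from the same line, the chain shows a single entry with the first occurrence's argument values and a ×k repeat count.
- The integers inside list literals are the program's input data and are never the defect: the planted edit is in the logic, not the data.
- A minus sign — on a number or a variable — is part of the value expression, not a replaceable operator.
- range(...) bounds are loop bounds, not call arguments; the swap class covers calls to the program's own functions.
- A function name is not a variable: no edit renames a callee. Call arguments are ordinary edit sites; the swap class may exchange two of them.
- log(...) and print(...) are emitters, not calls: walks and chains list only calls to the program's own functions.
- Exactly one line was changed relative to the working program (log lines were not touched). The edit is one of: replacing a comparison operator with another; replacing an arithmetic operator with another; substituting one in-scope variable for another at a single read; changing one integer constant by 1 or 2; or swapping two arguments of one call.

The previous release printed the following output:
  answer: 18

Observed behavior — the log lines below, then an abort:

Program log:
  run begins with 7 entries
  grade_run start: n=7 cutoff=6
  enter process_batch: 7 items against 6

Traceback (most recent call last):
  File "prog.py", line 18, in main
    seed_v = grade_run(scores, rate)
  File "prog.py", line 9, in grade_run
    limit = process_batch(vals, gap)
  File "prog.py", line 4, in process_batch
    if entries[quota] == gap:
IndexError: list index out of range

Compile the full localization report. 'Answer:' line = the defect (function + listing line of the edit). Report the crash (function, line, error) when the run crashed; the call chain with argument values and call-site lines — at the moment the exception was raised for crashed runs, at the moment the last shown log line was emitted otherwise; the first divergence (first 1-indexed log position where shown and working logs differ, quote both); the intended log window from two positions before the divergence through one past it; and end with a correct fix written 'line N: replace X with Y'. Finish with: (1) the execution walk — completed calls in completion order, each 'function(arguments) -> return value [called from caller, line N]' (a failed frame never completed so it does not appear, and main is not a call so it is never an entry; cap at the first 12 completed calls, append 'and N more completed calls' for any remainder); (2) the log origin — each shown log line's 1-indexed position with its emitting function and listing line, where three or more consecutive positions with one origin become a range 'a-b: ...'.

Answer: the defect is in process_batch at line 3.
The tell: The faulty run's log stops after 3 lines; the working version's next line would be 'hit index 5'.
Crash: process_batch, line 4, IndexError.
Call chain: main -> grade_run([3, 7, 7, 2, 8, 6, 8], 6) (called at line 18) -> process_batch([3, 7, 7, 2, 8, 6, 8], 6) (called at line 9).
First divergence: position 4 — the faulty run's log ends after 3 lines; the working version continues with 'hit index 5'.
Intended log window:
  2: grade_run start: n=7 cutoff=6
  3: enter process_batch: 7 items against 6
  4: hit index 5
  5: stage result 18
Execution walk:
  (no call completed)
Log origin:
  1: emitted by main (line 17)
  2: emitted by grade_run (line 8)
  3: emitted by process_batch (line 2)
A correct fix: line 3: replace `-2` with `0`.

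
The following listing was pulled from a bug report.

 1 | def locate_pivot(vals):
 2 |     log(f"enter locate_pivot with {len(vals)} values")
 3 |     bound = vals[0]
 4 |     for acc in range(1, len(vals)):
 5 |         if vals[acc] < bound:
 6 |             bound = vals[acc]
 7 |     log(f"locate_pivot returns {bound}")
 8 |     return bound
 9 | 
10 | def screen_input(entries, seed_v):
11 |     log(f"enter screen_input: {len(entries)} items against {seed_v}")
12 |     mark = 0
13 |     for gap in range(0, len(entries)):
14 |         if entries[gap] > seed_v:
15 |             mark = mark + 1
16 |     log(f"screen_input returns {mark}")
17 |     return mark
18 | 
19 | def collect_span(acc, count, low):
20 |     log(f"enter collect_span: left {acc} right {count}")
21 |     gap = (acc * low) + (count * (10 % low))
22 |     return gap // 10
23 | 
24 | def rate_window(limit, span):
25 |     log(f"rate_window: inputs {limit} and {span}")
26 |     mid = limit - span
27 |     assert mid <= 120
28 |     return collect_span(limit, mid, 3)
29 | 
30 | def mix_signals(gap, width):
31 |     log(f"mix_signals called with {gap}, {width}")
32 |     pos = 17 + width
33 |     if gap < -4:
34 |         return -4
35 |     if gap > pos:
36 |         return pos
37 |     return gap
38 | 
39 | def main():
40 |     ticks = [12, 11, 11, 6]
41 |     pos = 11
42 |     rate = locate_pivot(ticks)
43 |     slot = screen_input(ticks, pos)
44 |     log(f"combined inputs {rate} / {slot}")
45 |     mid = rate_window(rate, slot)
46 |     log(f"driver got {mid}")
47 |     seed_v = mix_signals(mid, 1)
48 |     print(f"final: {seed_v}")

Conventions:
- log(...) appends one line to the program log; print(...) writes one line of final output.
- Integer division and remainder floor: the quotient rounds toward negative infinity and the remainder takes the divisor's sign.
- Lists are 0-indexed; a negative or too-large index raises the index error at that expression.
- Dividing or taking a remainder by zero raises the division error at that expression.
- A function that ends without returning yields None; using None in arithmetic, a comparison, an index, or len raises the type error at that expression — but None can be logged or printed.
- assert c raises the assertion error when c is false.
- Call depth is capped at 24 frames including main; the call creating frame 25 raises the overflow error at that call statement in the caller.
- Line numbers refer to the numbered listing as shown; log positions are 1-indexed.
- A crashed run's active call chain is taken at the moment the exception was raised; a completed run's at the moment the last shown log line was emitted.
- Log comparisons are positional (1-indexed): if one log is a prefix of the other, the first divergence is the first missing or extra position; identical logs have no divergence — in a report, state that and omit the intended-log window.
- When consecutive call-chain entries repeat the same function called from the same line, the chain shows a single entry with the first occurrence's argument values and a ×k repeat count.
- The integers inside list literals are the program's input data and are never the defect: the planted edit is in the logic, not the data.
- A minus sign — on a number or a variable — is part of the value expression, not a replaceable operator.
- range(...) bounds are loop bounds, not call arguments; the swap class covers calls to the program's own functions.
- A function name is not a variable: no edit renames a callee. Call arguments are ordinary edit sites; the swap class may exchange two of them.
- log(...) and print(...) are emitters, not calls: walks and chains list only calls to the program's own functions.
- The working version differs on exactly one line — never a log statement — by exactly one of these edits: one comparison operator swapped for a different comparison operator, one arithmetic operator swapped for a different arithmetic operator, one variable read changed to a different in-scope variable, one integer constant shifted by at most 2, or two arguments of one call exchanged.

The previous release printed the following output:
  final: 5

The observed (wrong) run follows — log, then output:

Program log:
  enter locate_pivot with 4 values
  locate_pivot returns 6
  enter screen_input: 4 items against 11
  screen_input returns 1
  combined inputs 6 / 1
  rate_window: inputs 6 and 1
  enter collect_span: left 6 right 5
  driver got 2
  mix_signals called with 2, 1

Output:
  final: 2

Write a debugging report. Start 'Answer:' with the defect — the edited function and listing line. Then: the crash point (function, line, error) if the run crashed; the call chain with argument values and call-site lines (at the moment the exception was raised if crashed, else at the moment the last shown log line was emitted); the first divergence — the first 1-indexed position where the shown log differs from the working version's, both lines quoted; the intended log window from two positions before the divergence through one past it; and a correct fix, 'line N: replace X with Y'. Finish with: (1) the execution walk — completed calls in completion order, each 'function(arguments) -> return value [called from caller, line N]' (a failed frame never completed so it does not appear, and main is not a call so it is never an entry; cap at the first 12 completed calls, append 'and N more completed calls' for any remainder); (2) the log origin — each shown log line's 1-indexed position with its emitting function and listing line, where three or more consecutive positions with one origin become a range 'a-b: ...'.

Answer: the defect is in collect_span at line 21.
Key fact: Everything matches until log position 8, which reads 'driver got 2' in place of 'driver got 5'.
Call chain: main -> mix_signals(2, 1) (called at line 47).
First divergence: position 8; shown 'driver got 2' vs intended 'driver got 5'.
Intended log window:
  6: rate_window: inputs 6 and 1
  7: enter collect_span: left 6 right 5
  8: driver got 5
  9: mix_signals called with 5, 1
Execution walk:
  locate_pivot([12, 11, 11, 6]) -> 6  [called from main, line 42]
  screen_input([12, 11, 11, 6], 11) -> 1  [called from main, line 43]
  collect_span(6, 5, 3) -> 2  [called from rate_window, line 28]
  rate_window(6, 1) -> 2  [called from main, line 45]
  mix_signals(2, 1) -> 2  [called from main, line 47]
Origin of each log line:
  1: emitted by locate_pivot (line 2)
  2: emitted by locate_pivot (line 7)
  3: emitted by screen_input (line 11)
  4: emitted by screen_input (line 16)
  5: emitted by main (line 44)
  6: emitted by rate_window (line 25)
  7: emitted by collect_span (line 20)
  8: emitted by main (line 46)
  9: emitted by mix_signals (line 31)
A correct fix: line 21: replace `%` with `-`.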